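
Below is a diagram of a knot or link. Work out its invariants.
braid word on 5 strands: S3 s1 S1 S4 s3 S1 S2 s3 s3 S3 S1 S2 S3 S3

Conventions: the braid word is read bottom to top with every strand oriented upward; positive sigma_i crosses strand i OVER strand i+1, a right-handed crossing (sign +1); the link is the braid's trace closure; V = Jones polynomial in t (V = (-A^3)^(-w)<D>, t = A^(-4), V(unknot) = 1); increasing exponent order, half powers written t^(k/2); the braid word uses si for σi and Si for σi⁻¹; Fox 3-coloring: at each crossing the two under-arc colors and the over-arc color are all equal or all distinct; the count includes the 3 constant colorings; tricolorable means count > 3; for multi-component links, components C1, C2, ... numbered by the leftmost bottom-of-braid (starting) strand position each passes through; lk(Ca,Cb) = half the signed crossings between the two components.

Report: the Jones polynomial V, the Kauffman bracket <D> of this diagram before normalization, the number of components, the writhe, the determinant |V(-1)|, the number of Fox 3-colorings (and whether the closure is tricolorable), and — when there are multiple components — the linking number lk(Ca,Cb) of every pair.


V(t) = -t^-6 + t^-5 - t^-4 + 2t^-3 - t^-2 + t^-1
bracket: A^-14 - A^-10 + 2A^-6 - A^-2 + A^2 - A^6, w = -6
1 component, writhe -6, over 14 crossings
det 7, colorings 3 of 3^14 — not tricolorable
observation: inverse pairs cancel, leaving σ3⁻¹ σ4⁻¹ σ3 σ1⁻¹ σ2⁻¹ σ3 σ1⁻¹ σ2⁻¹ σ3⁻¹ σ3⁻¹


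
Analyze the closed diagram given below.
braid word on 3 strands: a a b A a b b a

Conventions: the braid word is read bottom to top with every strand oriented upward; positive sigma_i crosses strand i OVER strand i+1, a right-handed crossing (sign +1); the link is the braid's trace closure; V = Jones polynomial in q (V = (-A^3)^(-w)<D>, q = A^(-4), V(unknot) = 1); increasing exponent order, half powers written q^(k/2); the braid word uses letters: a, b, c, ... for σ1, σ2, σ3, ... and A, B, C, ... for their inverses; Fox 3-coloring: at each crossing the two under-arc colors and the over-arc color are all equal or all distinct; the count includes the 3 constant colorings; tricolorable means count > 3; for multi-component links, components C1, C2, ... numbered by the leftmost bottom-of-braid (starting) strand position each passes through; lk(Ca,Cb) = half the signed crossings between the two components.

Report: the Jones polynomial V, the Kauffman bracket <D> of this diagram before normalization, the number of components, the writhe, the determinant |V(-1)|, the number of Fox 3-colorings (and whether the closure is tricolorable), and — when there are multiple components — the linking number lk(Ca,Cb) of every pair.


V(q) = q^2 + 2q^4 - 2q^5 + q^6 - 2q^7 + q^8
bracket: A^-14 - 2A^-10 + A^-6 - 2A^-2 + 2A^2 + A^10, w = +6
1 component, writhe +6, over 8 crossings
det 9, colorings 27 of 3^8 — tricolorable
observation: the span of V is 6, forcing >= 6 crossings in any diagram


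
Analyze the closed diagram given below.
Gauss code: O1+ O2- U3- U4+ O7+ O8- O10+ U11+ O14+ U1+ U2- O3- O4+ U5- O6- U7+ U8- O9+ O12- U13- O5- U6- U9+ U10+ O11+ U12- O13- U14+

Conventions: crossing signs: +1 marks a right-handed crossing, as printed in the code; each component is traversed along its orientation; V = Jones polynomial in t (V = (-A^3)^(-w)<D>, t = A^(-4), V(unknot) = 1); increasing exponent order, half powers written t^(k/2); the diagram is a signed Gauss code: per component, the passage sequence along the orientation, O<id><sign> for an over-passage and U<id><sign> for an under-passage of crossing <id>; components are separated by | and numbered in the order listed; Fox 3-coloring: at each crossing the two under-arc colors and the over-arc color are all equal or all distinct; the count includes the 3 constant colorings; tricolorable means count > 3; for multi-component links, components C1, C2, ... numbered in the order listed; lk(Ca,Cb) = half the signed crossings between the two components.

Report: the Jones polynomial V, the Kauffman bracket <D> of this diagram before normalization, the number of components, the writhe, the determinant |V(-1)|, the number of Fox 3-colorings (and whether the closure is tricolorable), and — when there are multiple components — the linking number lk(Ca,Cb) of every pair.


Jones polynomial: V(t) = -t^-3 + 2t^-2 - 2t^-1 + 3 - 2t + 2t^2 - t^3
<D> = -A^-12 + 2A^-8 - 2A^-4 + 3 - 2A^4 + 2A^8 - A^12; writhe 0
components 1, writhe 0 (14 crossings)
3-colorings: 3 of 3^14, det 13 — not tricolorable
note: |V(-1)| = 13: so not tricolorable, since 3 does not divide 13


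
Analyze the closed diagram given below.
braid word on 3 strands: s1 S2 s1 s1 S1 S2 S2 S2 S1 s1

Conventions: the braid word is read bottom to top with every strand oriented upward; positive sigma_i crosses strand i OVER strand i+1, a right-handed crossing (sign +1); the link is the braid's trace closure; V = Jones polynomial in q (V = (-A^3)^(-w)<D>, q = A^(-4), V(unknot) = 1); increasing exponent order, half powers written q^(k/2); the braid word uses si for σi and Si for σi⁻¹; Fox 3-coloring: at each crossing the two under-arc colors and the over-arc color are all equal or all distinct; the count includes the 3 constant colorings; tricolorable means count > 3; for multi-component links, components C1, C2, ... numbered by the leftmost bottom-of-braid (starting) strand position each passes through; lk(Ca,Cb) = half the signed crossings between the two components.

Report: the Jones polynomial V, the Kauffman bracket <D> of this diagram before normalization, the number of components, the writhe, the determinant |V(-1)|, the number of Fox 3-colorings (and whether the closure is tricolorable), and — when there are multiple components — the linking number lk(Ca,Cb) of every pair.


V(q) = q^-5 - 2q^-4 + 2q^-3 - 2q^-2 + 2q^-1 - 1 + q
bracket: A^-10 - A^-6 + 2A^-2 - 2A^2 + 2A^6 - 2A^10 + A^14, w = -2
1 component, writhe -2, over 10 crossings
det 11, colorings 3 of 3^10 — not tricolorable
observation: inverse pairs cancel, leaving σ1 σ2⁻¹ σ1 σ2⁻¹ σ2⁻¹ σ2⁻¹


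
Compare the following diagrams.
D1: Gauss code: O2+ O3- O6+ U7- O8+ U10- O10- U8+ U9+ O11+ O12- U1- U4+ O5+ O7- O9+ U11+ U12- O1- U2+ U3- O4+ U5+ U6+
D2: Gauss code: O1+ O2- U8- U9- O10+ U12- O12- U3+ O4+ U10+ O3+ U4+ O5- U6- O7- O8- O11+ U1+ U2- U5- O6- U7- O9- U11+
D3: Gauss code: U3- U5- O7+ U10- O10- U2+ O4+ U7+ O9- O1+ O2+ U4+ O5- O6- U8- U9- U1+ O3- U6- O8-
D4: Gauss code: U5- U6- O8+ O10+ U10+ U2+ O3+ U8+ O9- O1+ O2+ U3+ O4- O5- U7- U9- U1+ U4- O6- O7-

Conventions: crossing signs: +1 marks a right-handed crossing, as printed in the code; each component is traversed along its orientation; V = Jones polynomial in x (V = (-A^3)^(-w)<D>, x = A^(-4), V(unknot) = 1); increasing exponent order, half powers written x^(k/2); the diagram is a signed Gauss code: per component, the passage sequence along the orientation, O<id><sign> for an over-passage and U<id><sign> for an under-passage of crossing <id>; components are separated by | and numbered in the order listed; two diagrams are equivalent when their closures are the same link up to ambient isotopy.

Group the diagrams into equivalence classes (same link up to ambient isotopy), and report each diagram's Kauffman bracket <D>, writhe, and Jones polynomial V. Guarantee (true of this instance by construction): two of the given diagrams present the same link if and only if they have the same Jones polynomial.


grouping into links: {D1} | {D2, D3, D4}
V(D1) = 1  (w +2, c 12, <D> = A^6)
V(D2) = -x^-3 + x^-2 - x^-1 + 3 - x + x^2 - x^3  (w -2, c 12, <D> = -A^-18 + A^-14 - A^-10 + 3A^-6 - A^-2 + A^2 - A^6)
V(D3) = -x^-3 + x^-2 - x^-1 + 3 - x + x^2 - x^3  [10 crossings, <D> = -A^-18 + A^-14 - A^-10 + 3A^-6 - A^-2 + A^2 - A^6, w = -2]
D4 (bracket -A^-12 + A^-8 - A^-4 + 3 - A^4 + A^8 - A^12; 10 crossings at w = 0): V = -x^-3 + x^-2 - x^-1 + 3 - x + x^2 - x^3
key observation: 2 values of V(x) split the 4 diagrams


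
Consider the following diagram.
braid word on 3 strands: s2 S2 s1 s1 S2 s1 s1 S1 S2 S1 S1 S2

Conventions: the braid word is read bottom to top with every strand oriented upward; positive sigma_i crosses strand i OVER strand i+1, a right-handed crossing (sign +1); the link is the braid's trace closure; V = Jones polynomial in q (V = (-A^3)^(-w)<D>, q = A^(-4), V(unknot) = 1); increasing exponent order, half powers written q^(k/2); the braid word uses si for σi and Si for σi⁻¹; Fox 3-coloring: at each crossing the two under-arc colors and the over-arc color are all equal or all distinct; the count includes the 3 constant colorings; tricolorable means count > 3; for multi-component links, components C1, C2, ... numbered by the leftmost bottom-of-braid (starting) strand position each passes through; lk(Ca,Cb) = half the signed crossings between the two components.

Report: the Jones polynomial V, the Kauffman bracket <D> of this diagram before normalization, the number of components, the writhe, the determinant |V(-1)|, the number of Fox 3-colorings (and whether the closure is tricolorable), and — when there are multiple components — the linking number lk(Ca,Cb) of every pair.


V = -q^-5 + q^-4 - q^-3 + 2q^-2 - q^-1 + 2 - q
<D> = -A^-10 + 2A^-6 - A^-2 + 2A^2 - A^6 + A^10 - A^14 (w = -2)
1 component over 12 crossings, w = -2
9 Fox colorings among 3^12, |V(-1)| = 9: tricolorable
why: w = -2 shifts under R1 moves; the (-A^3)^(2) factor cancels that in V


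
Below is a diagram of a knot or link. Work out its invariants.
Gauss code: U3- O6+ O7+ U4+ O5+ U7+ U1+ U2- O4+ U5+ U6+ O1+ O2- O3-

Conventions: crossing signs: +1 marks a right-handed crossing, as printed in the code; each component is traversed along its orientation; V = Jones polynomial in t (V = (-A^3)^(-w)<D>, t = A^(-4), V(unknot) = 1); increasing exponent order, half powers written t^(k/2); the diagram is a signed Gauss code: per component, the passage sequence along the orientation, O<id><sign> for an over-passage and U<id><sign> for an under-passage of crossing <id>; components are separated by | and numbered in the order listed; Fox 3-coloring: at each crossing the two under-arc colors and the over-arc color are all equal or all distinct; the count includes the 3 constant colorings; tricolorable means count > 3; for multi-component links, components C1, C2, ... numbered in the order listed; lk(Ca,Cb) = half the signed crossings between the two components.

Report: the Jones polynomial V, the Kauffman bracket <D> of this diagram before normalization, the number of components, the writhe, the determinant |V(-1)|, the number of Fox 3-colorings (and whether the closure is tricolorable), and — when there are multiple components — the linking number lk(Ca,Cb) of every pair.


Jones polynomial: V(t) = t + t^3 - t^4
<D> = A^-7 - A^-3 - A^5; writhe +3
components 1, writhe +3 (7 crossings)
3-colorings: 9 of 3^7, det 3 — tricolorable
note: det 3 = |V(-1)|; divisible by 3, so tricolorable


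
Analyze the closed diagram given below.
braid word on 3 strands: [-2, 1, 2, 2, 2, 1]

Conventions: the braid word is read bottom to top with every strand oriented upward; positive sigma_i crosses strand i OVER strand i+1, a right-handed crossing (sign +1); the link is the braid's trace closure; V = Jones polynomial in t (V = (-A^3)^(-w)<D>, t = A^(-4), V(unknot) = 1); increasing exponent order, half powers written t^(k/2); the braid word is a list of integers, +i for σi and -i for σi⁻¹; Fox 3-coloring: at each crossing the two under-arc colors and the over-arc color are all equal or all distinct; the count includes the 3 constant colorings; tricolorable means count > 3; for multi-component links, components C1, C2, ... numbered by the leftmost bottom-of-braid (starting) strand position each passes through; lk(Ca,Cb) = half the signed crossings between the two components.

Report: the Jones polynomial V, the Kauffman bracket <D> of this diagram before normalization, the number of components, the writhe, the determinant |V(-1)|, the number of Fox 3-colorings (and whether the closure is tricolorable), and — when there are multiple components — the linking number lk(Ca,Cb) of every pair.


V = t - t^2 + 2t^3 - t^4 + t^5 - t^6
<D> = -A^-12 + A^-8 - A^-4 + 2 - A^4 + A^8 (w = +4)
1 component over 6 crossings, w = +4
3 Fox colorings among 3^6, |V(-1)| = 7: not tricolorable
why: det 7 = |V(-1)|; not divisible by 3, so not tricolorable


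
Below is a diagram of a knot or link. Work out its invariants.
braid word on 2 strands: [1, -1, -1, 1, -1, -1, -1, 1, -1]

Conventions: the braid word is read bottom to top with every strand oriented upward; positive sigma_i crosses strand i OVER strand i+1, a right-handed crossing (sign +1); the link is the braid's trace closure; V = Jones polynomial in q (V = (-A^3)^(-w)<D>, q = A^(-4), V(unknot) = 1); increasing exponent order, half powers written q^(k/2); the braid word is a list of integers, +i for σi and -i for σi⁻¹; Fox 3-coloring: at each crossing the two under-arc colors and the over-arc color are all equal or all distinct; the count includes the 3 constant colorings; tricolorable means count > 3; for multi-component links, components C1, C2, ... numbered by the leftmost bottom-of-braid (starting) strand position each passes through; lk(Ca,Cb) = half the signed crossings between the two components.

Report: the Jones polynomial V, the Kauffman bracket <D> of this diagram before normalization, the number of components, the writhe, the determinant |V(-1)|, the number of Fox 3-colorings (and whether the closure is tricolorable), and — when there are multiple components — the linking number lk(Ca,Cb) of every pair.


Jones polynomial: V(q) = -q^-4 + q^-3 + q^-1
<D> = -A^-5 - A^3 + A^7; writhe -3
components 1, writhe -3 (9 crossings)
3-colorings: 9 of 3^9, det 3 — tricolorable
note: V spans 3 powers of q: at least 3 crossings in any diagram


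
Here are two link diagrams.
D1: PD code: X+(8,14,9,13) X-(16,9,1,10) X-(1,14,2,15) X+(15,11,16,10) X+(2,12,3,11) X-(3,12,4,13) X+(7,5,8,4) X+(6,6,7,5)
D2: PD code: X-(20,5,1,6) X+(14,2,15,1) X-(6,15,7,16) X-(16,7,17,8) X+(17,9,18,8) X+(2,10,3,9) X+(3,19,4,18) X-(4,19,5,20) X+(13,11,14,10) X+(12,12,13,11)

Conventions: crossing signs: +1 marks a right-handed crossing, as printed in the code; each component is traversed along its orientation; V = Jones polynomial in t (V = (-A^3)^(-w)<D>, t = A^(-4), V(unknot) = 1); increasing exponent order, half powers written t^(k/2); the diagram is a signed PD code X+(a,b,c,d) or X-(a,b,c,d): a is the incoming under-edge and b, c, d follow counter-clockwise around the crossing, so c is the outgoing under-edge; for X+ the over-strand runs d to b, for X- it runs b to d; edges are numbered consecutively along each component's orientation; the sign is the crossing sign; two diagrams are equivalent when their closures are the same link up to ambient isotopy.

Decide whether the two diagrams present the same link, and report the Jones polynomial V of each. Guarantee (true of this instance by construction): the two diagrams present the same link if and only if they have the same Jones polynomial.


same link: no
V(D1) = 1  [8 crossings, <D> = A^6, w = +2]
D2 (bracket A^-2 - A^2 + A^6 - A^10 + A^14; 10 crossings at w = +2): V = t^-2 - t^-1 + 1 - t + t^2
note: V(t) takes 2 values over 2 diagrams, fixing the grouping


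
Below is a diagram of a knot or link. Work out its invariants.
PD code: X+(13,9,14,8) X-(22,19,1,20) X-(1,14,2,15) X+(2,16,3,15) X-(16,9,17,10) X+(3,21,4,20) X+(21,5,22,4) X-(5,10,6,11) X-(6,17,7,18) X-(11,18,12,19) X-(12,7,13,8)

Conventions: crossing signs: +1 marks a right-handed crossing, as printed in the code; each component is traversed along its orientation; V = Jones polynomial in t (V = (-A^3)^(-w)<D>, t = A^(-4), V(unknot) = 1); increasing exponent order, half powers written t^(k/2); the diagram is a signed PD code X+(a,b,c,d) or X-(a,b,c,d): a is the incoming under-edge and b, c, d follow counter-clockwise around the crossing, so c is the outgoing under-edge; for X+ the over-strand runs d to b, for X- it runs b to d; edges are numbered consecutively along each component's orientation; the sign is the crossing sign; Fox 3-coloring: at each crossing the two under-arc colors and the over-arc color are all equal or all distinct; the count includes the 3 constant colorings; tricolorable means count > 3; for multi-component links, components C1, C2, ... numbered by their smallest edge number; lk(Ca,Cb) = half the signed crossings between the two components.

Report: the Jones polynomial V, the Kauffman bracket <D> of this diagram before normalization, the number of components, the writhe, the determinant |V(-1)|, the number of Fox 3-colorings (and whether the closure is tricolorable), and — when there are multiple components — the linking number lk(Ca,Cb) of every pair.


Jones polynomial: V(t) = -t^-4 + t^-3 + t^-1
<D> = -A^-5 - A^3 + A^7; writhe -3
components 1, writhe -3 (11 crossings)
3-colorings: 9 of 3^11, det 3 — tricolorable
note: w = -3 shifts under R1 moves; the (-A^3)^(3) factor cancels that in V


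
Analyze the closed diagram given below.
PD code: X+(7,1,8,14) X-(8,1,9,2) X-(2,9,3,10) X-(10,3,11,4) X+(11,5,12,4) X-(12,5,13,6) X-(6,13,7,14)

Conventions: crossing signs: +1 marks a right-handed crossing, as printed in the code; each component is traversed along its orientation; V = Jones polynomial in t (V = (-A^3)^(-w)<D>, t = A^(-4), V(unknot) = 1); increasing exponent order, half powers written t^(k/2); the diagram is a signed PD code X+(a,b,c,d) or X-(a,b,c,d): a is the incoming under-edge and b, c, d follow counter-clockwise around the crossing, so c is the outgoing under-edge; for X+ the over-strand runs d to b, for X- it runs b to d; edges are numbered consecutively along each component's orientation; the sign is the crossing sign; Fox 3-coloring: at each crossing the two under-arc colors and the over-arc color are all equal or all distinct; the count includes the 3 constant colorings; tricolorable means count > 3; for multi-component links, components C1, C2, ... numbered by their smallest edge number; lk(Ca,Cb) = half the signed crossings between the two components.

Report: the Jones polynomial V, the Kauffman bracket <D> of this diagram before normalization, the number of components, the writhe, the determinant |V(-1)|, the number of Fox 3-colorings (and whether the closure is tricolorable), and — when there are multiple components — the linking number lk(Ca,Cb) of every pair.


V = -t^-4 + t^-3 + t^-1
<D> = -A^-5 - A^3 + A^7 (w = -3)
1 component over 7 crossings, w = -3
9 Fox colorings among 3^7, |V(-1)| = 3: tricolorable
why: det 3 = |V(-1)|; divisible by 3, so tricolorable


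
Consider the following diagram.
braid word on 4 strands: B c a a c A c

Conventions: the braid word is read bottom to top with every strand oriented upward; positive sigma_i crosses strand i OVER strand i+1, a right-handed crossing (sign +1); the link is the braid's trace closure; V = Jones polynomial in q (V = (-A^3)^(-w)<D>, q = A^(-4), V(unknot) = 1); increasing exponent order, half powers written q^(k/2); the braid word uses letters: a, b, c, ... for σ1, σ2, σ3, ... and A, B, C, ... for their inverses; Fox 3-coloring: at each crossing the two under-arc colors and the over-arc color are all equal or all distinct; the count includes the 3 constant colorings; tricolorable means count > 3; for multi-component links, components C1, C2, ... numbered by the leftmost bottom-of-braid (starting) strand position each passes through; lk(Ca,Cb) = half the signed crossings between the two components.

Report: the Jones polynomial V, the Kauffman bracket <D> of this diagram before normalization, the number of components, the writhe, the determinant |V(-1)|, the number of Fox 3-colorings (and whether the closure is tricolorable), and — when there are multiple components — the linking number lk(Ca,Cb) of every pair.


V(q) = q + q^3 - q^4
bracket: A^-7 - A^-3 - A^5, w = +3
1 component, writhe +3, over 7 crossings
det 3, colorings 9 of 3^7 — tricolorable
observation: V spans 3 powers of q: at least 3 crossings in any diagram


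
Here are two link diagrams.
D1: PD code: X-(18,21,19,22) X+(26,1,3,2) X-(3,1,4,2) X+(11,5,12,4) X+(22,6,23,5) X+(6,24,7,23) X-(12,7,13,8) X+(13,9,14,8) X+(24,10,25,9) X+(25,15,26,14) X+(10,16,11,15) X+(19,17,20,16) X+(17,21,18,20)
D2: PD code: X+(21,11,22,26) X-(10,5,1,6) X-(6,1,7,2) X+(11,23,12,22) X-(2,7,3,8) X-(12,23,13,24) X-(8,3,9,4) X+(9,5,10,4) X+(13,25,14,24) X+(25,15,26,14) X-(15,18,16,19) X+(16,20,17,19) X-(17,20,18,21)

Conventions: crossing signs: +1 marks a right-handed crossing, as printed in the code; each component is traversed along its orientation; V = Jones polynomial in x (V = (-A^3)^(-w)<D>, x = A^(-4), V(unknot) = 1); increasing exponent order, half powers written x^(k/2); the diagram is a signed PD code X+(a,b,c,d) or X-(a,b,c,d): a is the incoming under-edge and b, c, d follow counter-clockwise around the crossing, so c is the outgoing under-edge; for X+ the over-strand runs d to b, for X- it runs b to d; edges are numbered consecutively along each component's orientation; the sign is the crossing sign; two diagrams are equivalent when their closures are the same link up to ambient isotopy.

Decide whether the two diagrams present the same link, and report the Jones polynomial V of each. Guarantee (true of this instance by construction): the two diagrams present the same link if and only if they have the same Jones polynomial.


equivalent: no
D1 (bracket -A^-9 + A^7 + A^11 + A^15; 13 crossings at w = +7): V = -x^(3/2) - x^(5/2) - x^(7/2) + x^(15/2)
D2 (bracket -A^-17 + 2A^-5 + 2A^-1 - A^11; 13 crossings at w = -1): V = x^(-7/2) - 2x^(-1/2) - 2x^(1/2) + x^(7/2)
key observation: comparing 2 Jones polynomials yields 2 groups


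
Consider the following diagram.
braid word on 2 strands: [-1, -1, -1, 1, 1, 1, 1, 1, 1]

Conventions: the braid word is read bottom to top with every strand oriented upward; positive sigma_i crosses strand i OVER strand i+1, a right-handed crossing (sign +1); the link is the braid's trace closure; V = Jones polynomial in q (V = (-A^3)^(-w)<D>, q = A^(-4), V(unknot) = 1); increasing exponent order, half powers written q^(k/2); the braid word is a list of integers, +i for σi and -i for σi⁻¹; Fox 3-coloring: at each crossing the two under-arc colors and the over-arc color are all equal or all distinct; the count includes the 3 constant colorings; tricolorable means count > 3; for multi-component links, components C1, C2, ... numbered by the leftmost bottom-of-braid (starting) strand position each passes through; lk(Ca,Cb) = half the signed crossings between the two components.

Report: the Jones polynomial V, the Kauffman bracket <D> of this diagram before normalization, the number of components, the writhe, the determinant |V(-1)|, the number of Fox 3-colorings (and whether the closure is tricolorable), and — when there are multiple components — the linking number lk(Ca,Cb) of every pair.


V(q) = q + q^3 - q^4
bracket: A^-7 - A^-3 - A^5, w = +3
1 component, writhe +3, over 9 crossings
det 3, colorings 9 of 3^9 — tricolorable
observation: w = +3 (over 9 crossings) is diagram-only; (-A^3)^(-3) removes it from V


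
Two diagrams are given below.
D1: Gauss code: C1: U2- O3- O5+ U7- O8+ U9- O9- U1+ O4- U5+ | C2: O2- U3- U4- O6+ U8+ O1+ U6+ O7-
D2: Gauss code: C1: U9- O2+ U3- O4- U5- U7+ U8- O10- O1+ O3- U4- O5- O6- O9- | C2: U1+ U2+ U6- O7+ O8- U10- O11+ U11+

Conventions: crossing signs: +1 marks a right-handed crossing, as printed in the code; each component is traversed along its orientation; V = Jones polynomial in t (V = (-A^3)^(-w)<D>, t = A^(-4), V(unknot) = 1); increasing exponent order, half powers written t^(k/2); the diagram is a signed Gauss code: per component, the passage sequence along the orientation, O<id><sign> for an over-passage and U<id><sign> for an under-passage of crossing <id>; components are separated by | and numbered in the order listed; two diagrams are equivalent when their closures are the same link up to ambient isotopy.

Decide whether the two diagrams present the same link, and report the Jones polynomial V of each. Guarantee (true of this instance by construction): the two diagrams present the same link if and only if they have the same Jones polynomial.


same link: no
V(D1) = -t^(-7/2) + t^(-5/2) - 2t^(-3/2) + 2t^(-1/2) - 3t^(1/2) + 2t^(3/2) - 2t^(5/2) + t^(7/2)  [9 crossings, <D> = -A^-17 + 2A^-13 - 2A^-9 + 3A^-5 - 2A^-1 + 2A^3 - A^7 + A^11, w = -1]
V(D2) = t^(-9/2) - t^(-5/2) - t^(-3/2) - t^(-1/2)  (w -3, c 11, <D> = A^-7 + A^-3 + A - A^9)
note: comparing 2 Jones polynomials yields 2 groups


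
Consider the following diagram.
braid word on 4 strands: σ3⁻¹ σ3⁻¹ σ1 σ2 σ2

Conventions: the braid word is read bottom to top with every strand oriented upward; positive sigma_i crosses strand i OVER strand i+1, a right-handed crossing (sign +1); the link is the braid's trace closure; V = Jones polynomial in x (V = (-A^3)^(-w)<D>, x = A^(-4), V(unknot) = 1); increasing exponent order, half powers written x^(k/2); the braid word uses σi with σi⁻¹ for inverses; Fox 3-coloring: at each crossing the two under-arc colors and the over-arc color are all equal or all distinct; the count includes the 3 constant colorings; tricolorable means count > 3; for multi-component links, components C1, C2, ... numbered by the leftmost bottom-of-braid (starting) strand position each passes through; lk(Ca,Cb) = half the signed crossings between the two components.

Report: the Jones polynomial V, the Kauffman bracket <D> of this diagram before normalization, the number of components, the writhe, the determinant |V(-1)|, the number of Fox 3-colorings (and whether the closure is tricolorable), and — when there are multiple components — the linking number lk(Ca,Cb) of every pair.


V(x) = x^-2 + 2 + x^2
bracket: -A^-5 - 2A^3 - A^11, w = +1
3 components, writhe +1, over 5 crossings
lk(C1,C2) = +1
linking number lk(C1,C3) = 0
lk(C2,C3): -1
det 4, colorings 3 of 3^5 — not tricolorable
observation: |V(-1)| = 4: so not tricolorable, since 3 does not divide 4


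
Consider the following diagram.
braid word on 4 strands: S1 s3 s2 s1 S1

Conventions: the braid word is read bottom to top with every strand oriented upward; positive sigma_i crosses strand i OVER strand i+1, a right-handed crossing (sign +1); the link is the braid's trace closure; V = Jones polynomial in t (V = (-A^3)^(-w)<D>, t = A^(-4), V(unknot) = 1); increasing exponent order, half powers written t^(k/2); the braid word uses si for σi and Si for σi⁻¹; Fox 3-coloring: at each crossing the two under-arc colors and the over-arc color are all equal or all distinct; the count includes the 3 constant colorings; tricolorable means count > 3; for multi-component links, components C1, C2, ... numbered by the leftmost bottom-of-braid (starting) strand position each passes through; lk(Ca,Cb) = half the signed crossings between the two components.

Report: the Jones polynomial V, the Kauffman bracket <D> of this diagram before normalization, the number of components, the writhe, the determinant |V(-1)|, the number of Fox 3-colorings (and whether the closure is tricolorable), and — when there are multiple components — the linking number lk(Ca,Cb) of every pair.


Jones polynomial: V(t) = 1
<D> = -A^3; writhe +1
components 1, writhe +1 (5 crossings)
3-colorings: 3 of 3^5, det 1 — not tricolorable
note: free reduction leaves σ1⁻¹ σ3 σ2 of the original 5 letters


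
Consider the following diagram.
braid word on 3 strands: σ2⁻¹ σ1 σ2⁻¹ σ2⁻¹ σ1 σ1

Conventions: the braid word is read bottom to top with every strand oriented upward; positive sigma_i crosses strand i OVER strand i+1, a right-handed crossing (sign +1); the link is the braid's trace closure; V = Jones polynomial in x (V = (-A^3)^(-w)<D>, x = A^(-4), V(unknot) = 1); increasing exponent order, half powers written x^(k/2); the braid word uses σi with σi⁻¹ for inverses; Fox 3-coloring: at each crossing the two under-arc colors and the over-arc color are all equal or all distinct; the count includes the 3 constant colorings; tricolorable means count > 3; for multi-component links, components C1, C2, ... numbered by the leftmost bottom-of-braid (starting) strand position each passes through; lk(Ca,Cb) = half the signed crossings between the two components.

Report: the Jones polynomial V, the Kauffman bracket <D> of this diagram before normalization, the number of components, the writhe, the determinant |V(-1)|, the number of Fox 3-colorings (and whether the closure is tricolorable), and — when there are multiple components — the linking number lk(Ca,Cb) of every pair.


Jones polynomial: V(x) = -x^-3 + 2x^-2 - 2x^-1 + 3 - 2x + 2x^2 - x^3
<D> = -A^-12 + 2A^-8 - 2A^-4 + 3 - 2A^4 + 2A^8 - A^12; writhe 0
components 1, writhe 0 (6 crossings)
3-colorings: 3 of 3^6, det 13 — not tricolorable
note: w = 0 (over 6 crossings) is diagram-only; (-A^3)^(0) removes it from V


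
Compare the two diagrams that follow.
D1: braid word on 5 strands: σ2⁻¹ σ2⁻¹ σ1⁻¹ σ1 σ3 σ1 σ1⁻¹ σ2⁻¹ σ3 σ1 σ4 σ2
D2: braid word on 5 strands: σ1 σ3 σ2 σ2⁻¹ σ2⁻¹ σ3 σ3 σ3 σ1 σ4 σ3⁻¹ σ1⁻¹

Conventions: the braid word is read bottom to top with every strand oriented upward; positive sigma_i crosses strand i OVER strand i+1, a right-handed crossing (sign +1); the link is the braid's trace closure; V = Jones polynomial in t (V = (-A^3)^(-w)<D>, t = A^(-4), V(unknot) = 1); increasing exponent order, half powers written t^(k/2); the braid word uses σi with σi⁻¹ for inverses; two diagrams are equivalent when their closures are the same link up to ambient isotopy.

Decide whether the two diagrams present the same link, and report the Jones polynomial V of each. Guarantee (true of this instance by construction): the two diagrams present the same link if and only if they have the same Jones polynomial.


same link: no
V(D1) = t^-2 - t^-1 + 1 - t + t^2  [12 crossings, <D> = A^-2 - A^2 + A^6 - A^10 + A^14, w = +2]
D2 (bracket -A^-4 + 1 + A^8; 12 crossings at w = +4): V = t + t^3 - t^4
note: 2 values of V(t) split the 2 diagrams


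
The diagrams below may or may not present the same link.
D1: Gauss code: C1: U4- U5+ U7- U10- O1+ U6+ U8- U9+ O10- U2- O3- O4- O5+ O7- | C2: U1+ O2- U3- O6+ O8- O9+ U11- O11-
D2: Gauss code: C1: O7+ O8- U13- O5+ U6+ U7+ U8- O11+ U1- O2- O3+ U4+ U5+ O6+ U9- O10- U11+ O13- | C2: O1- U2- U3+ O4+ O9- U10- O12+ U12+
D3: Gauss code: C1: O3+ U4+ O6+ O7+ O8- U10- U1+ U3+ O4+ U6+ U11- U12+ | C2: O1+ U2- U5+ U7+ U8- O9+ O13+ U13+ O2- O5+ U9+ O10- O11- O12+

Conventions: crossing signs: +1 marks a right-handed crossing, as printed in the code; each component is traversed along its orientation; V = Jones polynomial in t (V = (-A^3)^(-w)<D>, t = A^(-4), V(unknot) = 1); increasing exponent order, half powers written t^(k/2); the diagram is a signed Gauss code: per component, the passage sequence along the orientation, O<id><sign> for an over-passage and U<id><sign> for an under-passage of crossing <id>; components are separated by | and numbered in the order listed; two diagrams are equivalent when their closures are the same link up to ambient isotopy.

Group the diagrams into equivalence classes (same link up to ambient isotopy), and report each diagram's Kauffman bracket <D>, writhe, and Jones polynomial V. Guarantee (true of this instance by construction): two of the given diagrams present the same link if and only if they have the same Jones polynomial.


classes: {D1} | {D2} | {D3}
V(D1) = t^(-7/2) - 2t^(-5/2) + t^(-3/2) - 2t^(-1/2) + t^(1/2) - t^(3/2)  [11 crossings, <D> = A^-15 - A^-11 + 2A^-7 - A^-3 + 2A - A^5, w = -3]
V(D2) = -t^(-3/2) - 2t^(1/2) + t^(3/2) - t^(5/2) + t^(7/2)  (w +1, c 13, <D> = -A^-11 + A^-7 - A^-3 + 2A + A^9)
D3 (bracket -A^-3 + A^5 + A^9 + A^13; 13 crossings at w = +5): V = -t^(1/2) - t^(3/2) - t^(5/2) + t^(9/2)
note: 3 classes among 3 diagrams; unequal V(t) rules out equality


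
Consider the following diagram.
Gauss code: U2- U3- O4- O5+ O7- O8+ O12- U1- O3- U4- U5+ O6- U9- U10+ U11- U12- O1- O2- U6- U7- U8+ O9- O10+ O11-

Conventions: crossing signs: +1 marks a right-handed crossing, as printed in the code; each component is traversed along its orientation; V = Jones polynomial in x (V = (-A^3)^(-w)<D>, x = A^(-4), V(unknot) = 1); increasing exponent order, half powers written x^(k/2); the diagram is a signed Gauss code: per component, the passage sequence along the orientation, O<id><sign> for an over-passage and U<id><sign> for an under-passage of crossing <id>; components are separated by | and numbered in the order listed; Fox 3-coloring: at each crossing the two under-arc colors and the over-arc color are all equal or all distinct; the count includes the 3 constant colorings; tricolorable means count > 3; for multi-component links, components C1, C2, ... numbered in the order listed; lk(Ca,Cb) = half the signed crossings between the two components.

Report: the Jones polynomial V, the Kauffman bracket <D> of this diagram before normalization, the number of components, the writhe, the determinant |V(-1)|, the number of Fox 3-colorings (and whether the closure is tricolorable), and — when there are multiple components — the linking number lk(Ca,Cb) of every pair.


V(x) = -x^-7 + x^-6 - x^-5 + x^-4 + x^-2
bracket: A^-10 + A^-2 - A^2 + A^6 - A^10, w = -6
1 component, writhe -6, over 12 crossings
det 5, colorings 3 of 3^12 — not tricolorable
observation: det 5 = |V(-1)|; not divisible by 3, so not tricolorable


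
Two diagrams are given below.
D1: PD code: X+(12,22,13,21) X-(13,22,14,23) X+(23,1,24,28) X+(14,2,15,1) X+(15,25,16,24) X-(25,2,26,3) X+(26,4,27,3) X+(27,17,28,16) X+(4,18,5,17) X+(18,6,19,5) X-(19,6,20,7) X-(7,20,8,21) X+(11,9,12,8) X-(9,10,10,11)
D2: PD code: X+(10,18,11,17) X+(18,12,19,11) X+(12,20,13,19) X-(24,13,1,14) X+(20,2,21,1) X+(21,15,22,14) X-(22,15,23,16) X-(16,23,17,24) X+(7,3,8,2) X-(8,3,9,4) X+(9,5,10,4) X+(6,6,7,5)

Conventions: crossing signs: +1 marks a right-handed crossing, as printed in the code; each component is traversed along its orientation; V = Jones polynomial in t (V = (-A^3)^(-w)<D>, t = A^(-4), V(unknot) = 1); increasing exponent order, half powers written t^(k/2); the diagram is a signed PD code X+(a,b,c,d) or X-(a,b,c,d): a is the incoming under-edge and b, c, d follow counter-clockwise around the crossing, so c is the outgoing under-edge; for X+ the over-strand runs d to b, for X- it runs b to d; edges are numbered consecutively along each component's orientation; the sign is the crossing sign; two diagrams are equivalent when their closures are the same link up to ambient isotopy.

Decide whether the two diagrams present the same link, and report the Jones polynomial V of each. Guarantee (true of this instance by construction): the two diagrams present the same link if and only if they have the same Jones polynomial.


same link: no
V(D1) = t + t^3 - t^4  [14 crossings, <D> = -A^-4 + 1 + A^8, w = +4]
V(D2) = t^-1 - 1 + 2t - 2t^2 + 2t^3 - 2t^4 + t^5  (w +4, c 12, <D> = A^-8 - 2A^-4 + 2 - 2A^4 + 2A^8 - A^12 + A^16)
note: V(t) takes 2 values over 2 diagrams, fixing the grouping


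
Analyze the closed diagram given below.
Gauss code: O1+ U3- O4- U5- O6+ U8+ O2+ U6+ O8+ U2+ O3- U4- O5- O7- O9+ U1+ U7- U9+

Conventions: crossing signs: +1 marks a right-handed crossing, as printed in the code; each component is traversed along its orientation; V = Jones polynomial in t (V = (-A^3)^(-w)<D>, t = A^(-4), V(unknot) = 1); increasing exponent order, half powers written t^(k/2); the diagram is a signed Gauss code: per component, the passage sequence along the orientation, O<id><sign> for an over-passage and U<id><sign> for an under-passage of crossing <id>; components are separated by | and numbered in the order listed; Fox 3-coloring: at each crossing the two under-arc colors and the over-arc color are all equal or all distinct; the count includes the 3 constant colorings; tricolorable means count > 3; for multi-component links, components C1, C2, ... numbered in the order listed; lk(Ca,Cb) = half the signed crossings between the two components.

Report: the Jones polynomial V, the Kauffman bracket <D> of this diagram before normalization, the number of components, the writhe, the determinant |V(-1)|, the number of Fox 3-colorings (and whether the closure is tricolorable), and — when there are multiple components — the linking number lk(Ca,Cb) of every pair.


V(t) = -t^-3 + t^-2 - t^-1 + 3 - t + t^2 - t^3
bracket: A^-9 - A^-5 + A^-1 - 3A^3 + A^7 - A^11 + A^15, w = +1
1 component, writhe +1, over 9 crossings
det 9, colorings 27 of 3^9 — tricolorable
observation: det 9 = |V(-1)|; divisible by 3, so tricolorable


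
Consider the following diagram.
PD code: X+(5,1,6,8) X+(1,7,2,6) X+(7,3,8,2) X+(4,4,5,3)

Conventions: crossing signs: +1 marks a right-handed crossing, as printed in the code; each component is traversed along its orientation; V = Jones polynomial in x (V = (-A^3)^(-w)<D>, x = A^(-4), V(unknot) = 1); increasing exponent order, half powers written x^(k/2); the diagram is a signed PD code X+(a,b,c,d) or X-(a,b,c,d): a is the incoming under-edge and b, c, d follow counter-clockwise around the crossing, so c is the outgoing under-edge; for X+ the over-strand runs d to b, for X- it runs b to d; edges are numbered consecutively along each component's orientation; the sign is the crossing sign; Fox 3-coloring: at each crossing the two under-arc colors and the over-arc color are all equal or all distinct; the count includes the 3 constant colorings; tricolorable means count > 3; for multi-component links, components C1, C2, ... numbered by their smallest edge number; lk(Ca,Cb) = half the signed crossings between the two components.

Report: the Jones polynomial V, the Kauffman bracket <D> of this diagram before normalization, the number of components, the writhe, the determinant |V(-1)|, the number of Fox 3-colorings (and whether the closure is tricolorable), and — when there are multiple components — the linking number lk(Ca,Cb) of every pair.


V = x + x^3 - x^4
<D> = -A^-4 + 1 + A^8 (w = +4)
1 component over 4 crossings, w = +4
9 Fox colorings among 3^4, |V(-1)| = 3: tricolorable
why: V spans 3 powers of x: at least 3 crossings in any diagram


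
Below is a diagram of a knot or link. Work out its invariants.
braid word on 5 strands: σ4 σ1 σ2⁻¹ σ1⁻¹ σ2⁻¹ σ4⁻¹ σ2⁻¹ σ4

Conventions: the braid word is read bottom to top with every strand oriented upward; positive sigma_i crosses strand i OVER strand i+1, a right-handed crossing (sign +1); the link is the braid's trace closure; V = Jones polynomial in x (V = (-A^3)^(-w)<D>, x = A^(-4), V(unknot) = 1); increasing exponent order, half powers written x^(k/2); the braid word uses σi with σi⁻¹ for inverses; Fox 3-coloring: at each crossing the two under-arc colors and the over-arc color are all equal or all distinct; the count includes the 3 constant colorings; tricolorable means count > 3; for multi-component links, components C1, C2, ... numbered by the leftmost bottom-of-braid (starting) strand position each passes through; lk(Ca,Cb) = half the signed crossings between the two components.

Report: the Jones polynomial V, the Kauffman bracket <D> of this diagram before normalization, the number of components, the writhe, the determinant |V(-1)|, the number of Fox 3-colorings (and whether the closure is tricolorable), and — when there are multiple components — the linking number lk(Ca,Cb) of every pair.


Jones polynomial: V(x) = x^-3 + x^-2 + x^-1 + 1
<D> = A^-6 + A^-2 + A^2 + A^6; writhe -2
components 3, writhe -2 (8 crossings)
linking number lk(C1,C2) = -1
lk(C1,C3): 0
lk(C2,C3) = 0
3-colorings: 9 of 3^8, det 0 — tricolorable
note: det 0 = |V(-1)|; divisible by 3, so tricolorable


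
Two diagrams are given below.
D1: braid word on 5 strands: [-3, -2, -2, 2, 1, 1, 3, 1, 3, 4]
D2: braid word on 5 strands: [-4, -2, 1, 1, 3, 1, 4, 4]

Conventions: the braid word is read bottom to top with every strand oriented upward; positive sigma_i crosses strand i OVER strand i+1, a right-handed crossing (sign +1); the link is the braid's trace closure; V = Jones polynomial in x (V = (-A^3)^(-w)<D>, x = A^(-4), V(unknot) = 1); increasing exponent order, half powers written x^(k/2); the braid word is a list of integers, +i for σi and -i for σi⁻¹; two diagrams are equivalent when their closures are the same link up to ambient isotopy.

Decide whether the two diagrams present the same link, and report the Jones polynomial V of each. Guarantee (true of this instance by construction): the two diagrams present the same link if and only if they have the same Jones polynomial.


equivalent: yes
D1 (bracket -A^-4 + 1 + A^8; 10 crossings at w = +4): V = x + x^3 - x^4
V(D2) = x + x^3 - x^4  [8 crossings, <D> = -A^-4 + 1 + A^8, w = +4]
observation: Markov moves rewrite D1 (10 crossings) into D2 (8)
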